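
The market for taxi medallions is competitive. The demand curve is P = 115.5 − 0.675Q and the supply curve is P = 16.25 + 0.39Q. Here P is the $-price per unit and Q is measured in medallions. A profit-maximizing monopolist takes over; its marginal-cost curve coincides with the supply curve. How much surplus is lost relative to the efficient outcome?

$695.97

Competitive equilibrium: 115.5 − 0.675Q = 16.25 + 0.39Q → Q* = 93.1925, P* = 52.5951.
Marginal revenue: MR = 115.5 − 1.35Q. Set MR = MC: 115.5 − 1.35Q = 16.25 + 0.39Q → Q_m = 57.0402.
Price P_m = 115.5 − 0.675·57.0402 = 76.9979; MC(Q_m) = 16.25 + 0.39·57.0402 = 38.4957.
Competitive Q* = 93.1925, so ΔQ = 36.1523; wedge = 76.9979 − 38.4957 = 38.5022.
The triangle = ½ × 36.1523 × 38.5022 = $695.97.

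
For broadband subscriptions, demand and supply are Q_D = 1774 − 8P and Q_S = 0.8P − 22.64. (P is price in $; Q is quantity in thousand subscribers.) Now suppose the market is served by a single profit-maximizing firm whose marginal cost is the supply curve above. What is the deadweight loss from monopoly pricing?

In inverse form: demand P = 221.75 − 0.125Q, supply P = 28.3 + 1.25Q.
Competitive equilibrium: 221.75 − 0.125Q = 28.3 + 1.25Q → Q* = 140.6909, P* = 204.1636.
Marginal revenue: MR = 221.75 − 0.25Q. Set MR = MC: 221.75 − 0.25Q = 28.3 + 1.25Q → Q_m = 128.9667.
Price P_m = 221.75 − 0.125·128.9667 = 205.6292; MC(Q_m) = 28.3 + 1.25·128.9667 = 189.5084.
Competitive Q* = 140.6909, so ΔQ = 11.7242; wedge = 205.6292 − 189.5084 = 16.1208.
Welfare loss = ½ × 11.7242 × 16.1208 = $94.50 thousand.

$94.50 thousand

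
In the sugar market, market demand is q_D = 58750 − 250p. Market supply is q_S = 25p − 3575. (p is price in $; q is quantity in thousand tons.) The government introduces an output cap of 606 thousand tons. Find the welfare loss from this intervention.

$48509.01 thousand

In inverse form: demand p = 235 − 0.004q, supply p = 143 + 0.04q.
Competitive equilibrium: 235 − 0.004q = 143 + 0.04q → q* = 2090.9091, p* = 226.6364.
At q = 606: demand price = 235 − 0.004·606 = 232.576; supply price = 143 + 0.04·606 = 167.24.
Δq = 2090.9091 − 606 = 1484.9091; wedge = 232.576 − 167.24 = 65.336.
The triangle = ½ × 1484.9091 × 65.336 = $48509.01 thousand.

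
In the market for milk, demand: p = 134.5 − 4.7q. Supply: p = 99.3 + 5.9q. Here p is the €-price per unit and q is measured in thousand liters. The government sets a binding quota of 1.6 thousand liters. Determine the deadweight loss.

€15.69 thousand

Competitive equilibrium: 134.5 − 4.7q = 99.3 + 5.9q → q* = 3.3208, p* = 118.8925.
At q = 1.6: demand price = 134.5 − 4.7·1.6 = 126.98; supply price = 99.3 + 5.9·1.6 = 108.74.
Δq = 3.3208 − 1.6 = 1.7208; wedge = 126.98 − 108.74 = 18.24.
The triangle = ½ × 1.7208 × 18.24 = €15.69 thousand.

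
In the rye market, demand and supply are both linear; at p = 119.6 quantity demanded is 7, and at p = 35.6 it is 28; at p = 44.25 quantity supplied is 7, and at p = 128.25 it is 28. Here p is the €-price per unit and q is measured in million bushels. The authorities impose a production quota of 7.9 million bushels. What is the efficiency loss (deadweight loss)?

Demand slope = (35.6 − 119.6)/(28 − 7) = −4, so p = 147.6 − 4q.
Supply slope = (128.25 − 44.25)/(28 − 7) = 4, so p = 16.25 + 4q.
Competitive equilibrium: 147.6 − 4q = 16.25 + 4q → q* = 16.4188, p* = 81.925.
At q = 7.9: demand price = 147.6 − 4·7.9 = 116; supply price = 16.25 + 4·7.9 = 47.85.
Δq = 16.4188 − 7.9 = 8.5188; wedge = 116 − 47.85 = 68.15.
The triangle = ½ × 8.5188 × 68.15 = €290.28 million.

€290.28 million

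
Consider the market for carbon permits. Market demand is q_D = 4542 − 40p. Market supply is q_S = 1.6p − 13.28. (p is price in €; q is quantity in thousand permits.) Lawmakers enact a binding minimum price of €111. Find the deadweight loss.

€1167 thousand

In inverse form: demand p = 113.55 − 0.025q, supply p = 8.3 + 0.625q.
Competitive equilibrium: 113.55 − 0.025q = 8.3 + 0.625q → q* = 161.9231, p* = 109.5019.
At the floor p = 111, quantity demanded = (113.55 − 111)/0.025 = 102.
Sellers' marginal cost at q' = 102: 8.3 + 0.625·102 = 72.05.
Δq = 161.9231 − 102 = 59.9231; wedge = 111 − 72.05 = 38.95.
Deadweight loss = ½ × 59.9231 × 38.95 = €1167 thousand.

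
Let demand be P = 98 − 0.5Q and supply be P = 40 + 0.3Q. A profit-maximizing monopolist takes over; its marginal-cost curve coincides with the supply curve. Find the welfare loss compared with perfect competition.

311.02

Competitive equilibrium: 98 − 0.5Q = 40 + 0.3Q → Q* = 72.5, P* = 61.75.
Marginal revenue: MR = 98 − Q. Set MR = MC: 98 − Q = 40 + 0.3Q → Q_m = 44.6154.
Price P_m = 98 − 0.5·44.6154 = 75.6923; MC(Q_m) = 40 + 0.3·44.6154 = 53.3846.
Competitive Q* = 72.5, so ΔQ = 27.8846; wedge = 75.6923 − 53.3846 = 22.3077.
The triangle = ½ × 27.8846 × 22.3077 = 311.02.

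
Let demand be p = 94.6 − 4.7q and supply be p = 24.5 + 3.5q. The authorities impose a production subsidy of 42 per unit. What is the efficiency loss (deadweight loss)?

107.56

Competitive equilibrium: 94.6 − 4.7q = 24.5 + 3.5q → q* = 8.5488, p* = 54.4207.
The subsidy lowers effective supply by 42: p = 3.5q − 17.5.
New quantity: 94.6 − 4.7q = 3.5q − 17.5 → q' = 13.6707.
Overproduction Δq = 13.6707 − 8.5488 = 5.1219; wedge = subsidy = 42.
The triangle = ½ × 5.1219 × 42 = 107.56.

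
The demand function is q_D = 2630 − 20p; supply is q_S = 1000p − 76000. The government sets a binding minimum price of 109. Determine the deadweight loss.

In inverse form: demand p = 131.5 − 0.05q, supply p = 76 + 0.001q.
Competitive equilibrium: 131.5 − 0.05q = 76 + 0.001q → q* = 1088.2353, p* = 77.0882.
At the floor p = 109, quantity demanded = (131.5 − 109)/0.05 = 450.
Sellers' marginal cost at q' = 450: 76 + 0.001·450 = 76.45.
Δq = 1088.2353 − 450 = 638.2353; wedge = 109 − 76.45 = 32.55.
DWL = ½ × 638.2353 × 32.55 = 10387.28.

10387.28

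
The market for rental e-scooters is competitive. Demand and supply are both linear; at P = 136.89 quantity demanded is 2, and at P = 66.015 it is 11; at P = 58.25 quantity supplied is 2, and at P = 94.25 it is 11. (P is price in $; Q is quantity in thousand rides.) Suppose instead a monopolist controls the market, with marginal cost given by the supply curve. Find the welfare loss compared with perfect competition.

Demand slope = (66.015 − 136.89)/(11 − 2) = −7.875, so P = 152.64 − 7.875Q.
Supply slope = (94.25 − 58.25)/(11 − 2) = 4, so P = 50.25 + 4Q.
Competitive equilibrium: 152.64 − 7.875Q = 50.25 + 4Q → Q* = 8.6223, P* = 84.7393.
Marginal revenue: MR = 152.64 − 15.75Q. Set MR = MC: 152.64 − 15.75Q = 50.25 + 4Q → Q_m = 5.1843.
Price P_m = 152.64 − 7.875·5.1843 = 111.8136; MC(Q_m) = 50.25 + 4·5.1843 = 70.9872.
Competitive Q* = 8.6223, so ΔQ = 3.438; wedge = 111.8136 − 70.9872 = 40.8264.
Deadweight loss = ½ × 3.438 × 40.8264 = $70.18 thousand.

$70.18 thousand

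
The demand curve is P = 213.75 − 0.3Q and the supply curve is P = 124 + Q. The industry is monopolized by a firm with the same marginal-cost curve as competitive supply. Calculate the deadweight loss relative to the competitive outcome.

108.92

Competitive equilibrium: 213.75 − 0.3Q = 124 + Q → Q* = 69.0385, P* = 193.0385.
Marginal revenue: MR = 213.75 − 0.6Q. Set MR = MC: 213.75 − 0.6Q = 124 + Q → Q_m = 56.0938.
Price P_m = 213.75 − 0.3·56.0938 = 196.9219; MC(Q_m) = 124 + 1·56.0938 = 180.0938.
Competitive Q* = 69.0385, so ΔQ = 12.9447; wedge = 196.9219 − 180.0938 = 16.8281.
The triangle = ½ × 12.9447 × 16.8281 = 108.92.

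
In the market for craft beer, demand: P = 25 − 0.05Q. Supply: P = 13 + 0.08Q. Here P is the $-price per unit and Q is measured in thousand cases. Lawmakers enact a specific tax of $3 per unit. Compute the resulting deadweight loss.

$34.62 thousand

Competitive equilibrium: 25 − 0.05Q = 13 + 0.08Q → Q* = 92.3077, P* = 20.3846.
With the tax, the buyer price exceeds the seller price by 3: (25 − 0.05Q) − (13 + 0.08Q) = 3 → Q' = 69.2308.
ΔQ = 92.3077 − 69.2308 = 23.0769; the wedge equals the tax, 3.
DWL = ½ × 23.0769 × 3 = $34.62 thousand.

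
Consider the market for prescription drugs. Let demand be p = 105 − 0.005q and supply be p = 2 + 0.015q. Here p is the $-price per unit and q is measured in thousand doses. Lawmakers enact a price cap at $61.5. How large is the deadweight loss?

Competitive equilibrium: 105 − 0.005q = 2 + 0.015q → q* = 5150, p* = 79.25.
At the ceiling p = 61.5, quantity supplied = (61.5 − 2)/0.015 = 3966.66667.
Willingness to pay at q' = 3966.66667: 105 − 0.005·3966.66667 = 85.16667.
Δq = 5150 − 3966.66667 = 1183.33333; wedge = 85.16667 − 61.5 = 23.66667.
The triangle = ½ × 1183.33333 × 23.66667 = $14002.78 thousand.

$14002.78 thousand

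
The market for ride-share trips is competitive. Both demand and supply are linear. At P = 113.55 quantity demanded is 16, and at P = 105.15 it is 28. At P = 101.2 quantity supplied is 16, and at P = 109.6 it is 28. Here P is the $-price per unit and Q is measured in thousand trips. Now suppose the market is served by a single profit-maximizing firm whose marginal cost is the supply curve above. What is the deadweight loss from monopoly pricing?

$47.92 thousand

Demand slope = (105.15 − 113.55)/(28 − 16) = −0.7, so P = 124.75 − 0.7Q.
Supply slope = (109.6 − 101.2)/(28 − 16) = 0.7, so P = 90 + 0.7Q.
Competitive equilibrium: 124.75 − 0.7Q = 90 + 0.7Q → Q* = 24.8214, P* = 107.375.
Marginal revenue: MR = 124.75 − 1.4Q. Set MR = MC: 124.75 − 1.4Q = 90 + 0.7Q → Q_m = 16.5476.
Price P_m = 124.75 − 0.7·16.5476 = 113.1667; MC(Q_m) = 90 + 0.7·16.5476 = 101.5833.
Competitive Q* = 24.8214, so ΔQ = 8.2738; wedge = 113.1667 − 101.5833 = 11.5834.
The triangle = ½ × 8.2738 × 11.5834 = $47.92 thousand.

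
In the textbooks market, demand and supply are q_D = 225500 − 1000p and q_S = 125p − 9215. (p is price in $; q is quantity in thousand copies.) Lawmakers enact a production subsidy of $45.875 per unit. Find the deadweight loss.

$116917.53 thousand

In inverse form: demand p = 225.5 − 0.001q, supply p = 73.72 + 0.008q.
Competitive equilibrium: 225.5 − 0.001q = 73.72 + 0.008q → q* = 16864.44444, p* = 208.63556.
The subsidy lowers effective supply by 45.875: p = 27.845 + 0.008q.
New quantity: 225.5 − 0.001q = 27.845 + 0.008q → q' = 21961.66667.
Overproduction Δq = 21961.66667 − 16864.44444 = 5097.22223; wedge = subsidy = 45.875.
The triangle = ½ × 5097.22223 × 45.875 = $116917.53 thousand.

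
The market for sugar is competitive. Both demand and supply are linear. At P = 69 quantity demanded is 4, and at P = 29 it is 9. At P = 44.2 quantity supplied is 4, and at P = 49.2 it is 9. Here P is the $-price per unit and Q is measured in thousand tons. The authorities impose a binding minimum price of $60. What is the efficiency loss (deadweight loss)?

$11.96 thousand

Demand slope = (29 − 69)/(9 − 4) = −8, so P = 101 − 8Q.
Supply slope = (49.2 − 44.2)/(9 − 4) = 1, so P = 40.2 + Q.
Competitive equilibrium: 101 − 8Q = 40.2 + Q → Q* = 6.7556, P* = 46.9556.
At the floor P = 60, quantity demanded = (101 − 60)/8 = 5.125.
Sellers' marginal cost at Q' = 5.125: 40.2 + 1·5.125 = 45.325.
ΔQ = 6.7556 − 5.125 = 1.6306; wedge = 60 − 45.325 = 14.675.
DWL = ½ × 1.6306 × 14.675 = $11.96 thousand.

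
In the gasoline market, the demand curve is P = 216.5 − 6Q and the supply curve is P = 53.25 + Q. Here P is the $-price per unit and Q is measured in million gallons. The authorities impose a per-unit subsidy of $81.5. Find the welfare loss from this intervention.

$474.45 million

Competitive equilibrium: 216.5 − 6Q = 53.25 + Q → Q* = 23.3214, P* = 76.5714.
The subsidy lowers effective supply by 81.5: P = Q − 28.25.
New quantity: 216.5 − 6Q = Q − 28.25 → Q' = 34.9643.
Overproduction ΔQ = 34.9643 − 23.3214 = 11.6429; wedge = subsidy = 81.5.
Deadweight loss = ½ × 11.6429 × 81.5 = $474.45 million.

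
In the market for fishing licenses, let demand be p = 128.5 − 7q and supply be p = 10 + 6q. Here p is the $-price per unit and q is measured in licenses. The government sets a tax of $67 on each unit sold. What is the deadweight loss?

Competitive equilibrium: 128.5 − 7q = 10 + 6q → q* = 9.11538, p* = 64.69231.
With the tax, the buyer price exceeds the seller price by 67: (128.5 − 7q) − (10 + 6q) = 67 → q' = 3.96154.
Δq = 9.11538 − 3.96154 = 5.15384; the wedge equals the tax, 67.
Welfare loss = ½ × 5.15384 × 67 = $172.65.

$172.65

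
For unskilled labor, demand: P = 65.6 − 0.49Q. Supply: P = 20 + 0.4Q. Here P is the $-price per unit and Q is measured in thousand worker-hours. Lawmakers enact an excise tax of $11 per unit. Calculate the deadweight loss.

$67.98 thousand

Competitive equilibrium: 65.6 − 0.49Q = 20 + 0.4Q → Q* = 51.236, P* = 40.4944.
With the tax, the buyer price exceeds the seller price by 11: (65.6 − 0.49Q) − (20 + 0.4Q) = 11 → Q' = 38.8764.
ΔQ = 51.236 − 38.8764 = 12.3596; the wedge equals the tax, 11.
Deadweight loss = ½ × 12.3596 × 11 = $67.98 thousand.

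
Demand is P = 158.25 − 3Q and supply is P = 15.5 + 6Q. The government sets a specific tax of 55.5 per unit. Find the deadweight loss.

Competitive equilibrium: 158.25 − 3Q = 15.5 + 6Q → Q* = 15.86111, P* = 110.66667.
With the tax, the buyer price exceeds the seller price by 55.5: (158.25 − 3Q) − (15.5 + 6Q) = 55.5 → Q' = 9.69444.
ΔQ = 15.86111 − 9.69444 = 6.16667; the wedge equals the tax, 55.5.
Welfare loss = ½ × 6.16667 × 55.5 = 171.125.

171.125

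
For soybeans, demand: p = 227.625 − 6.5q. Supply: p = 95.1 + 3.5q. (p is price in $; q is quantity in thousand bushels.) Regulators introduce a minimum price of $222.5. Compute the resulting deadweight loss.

Competitive equilibrium: 227.625 − 6.5q = 95.1 + 3.5q → q* = 13.2525, p* = 141.4838.
At the floor p = 222.5, quantity demanded = (227.625 − 222.5)/6.5 = 0.7885.
Sellers' marginal cost at q' = 0.7885: 95.1 + 3.5·0.7885 = 97.8598.
Δq = 13.2525 − 0.7885 = 12.464; wedge = 222.5 − 97.8598 = 124.6402.
Welfare loss = ½ × 12.464 × 124.6402 = $776.76 thousand.

$776.76 thousand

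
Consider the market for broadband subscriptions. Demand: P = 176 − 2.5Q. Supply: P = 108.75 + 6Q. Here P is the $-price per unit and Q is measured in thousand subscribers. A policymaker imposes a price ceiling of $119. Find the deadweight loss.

Competitive equilibrium: 176 − 2.5Q = 108.75 + 6Q → Q* = 7.9118, P* = 156.2206.
At the ceiling P = 119, quantity supplied = (119 − 108.75)/6 = 1.7083.
Willingness to pay at Q' = 1.7083: 176 − 2.5·1.7083 = 171.7293.
ΔQ = 7.9118 − 1.7083 = 6.2035; wedge = 171.7293 − 119 = 52.7293.
DWL = ½ × 6.2035 × 52.7293 = $163.55 thousand.

$163.55 thousand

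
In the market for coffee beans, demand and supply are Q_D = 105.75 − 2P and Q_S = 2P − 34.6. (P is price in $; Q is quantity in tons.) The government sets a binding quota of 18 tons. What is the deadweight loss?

In inverse form: demand P = 52.875 − 0.5Q, supply P = 17.3 + 0.5Q.
Competitive equilibrium: 52.875 − 0.5Q = 17.3 + 0.5Q → Q* = 35.575, P* = 35.0875.
At Q = 18: demand price = 52.875 − 0.5·18 = 43.875; supply price = 17.3 + 0.5·18 = 26.3.
ΔQ = 35.575 − 18 = 17.575; wedge = 43.875 − 26.3 = 17.575.
Deadweight loss = ½ × 17.575 × 17.575 = $154.44.

$154.44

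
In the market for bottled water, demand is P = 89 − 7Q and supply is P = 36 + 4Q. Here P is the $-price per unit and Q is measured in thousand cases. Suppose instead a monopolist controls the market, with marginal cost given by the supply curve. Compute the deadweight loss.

$19.31 thousand

Competitive equilibrium: 89 − 7Q = 36 + 4Q → Q* = 4.8182, P* = 55.2727.
Marginal revenue: MR = 89 − 14Q. Set MR = MC: 89 − 14Q = 36 + 4Q → Q_m = 2.9444.
Price P_m = 89 − 7·2.9444 = 68.3892; MC(Q_m) = 36 + 4·2.9444 = 47.7776.
Competitive Q* = 4.8182, so ΔQ = 1.8738; wedge = 68.3892 − 47.7776 = 20.6116.
The triangle = ½ × 1.8738 × 20.6116 = $19.31 thousand.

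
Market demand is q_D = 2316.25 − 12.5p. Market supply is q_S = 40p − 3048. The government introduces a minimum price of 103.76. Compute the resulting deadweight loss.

In inverse form: demand p = 185.3 − 0.08q, supply p = 76.2 + 0.025q.
Competitive equilibrium: 185.3 − 0.08q = 76.2 + 0.025q → q* = 1039.0476, p* = 102.1762.
At the floor p = 103.76, quantity demanded = (185.3 − 103.76)/0.08 = 1019.25.
Sellers' marginal cost at q' = 1019.25: 76.2 + 0.025·1019.25 = 101.6813.
Δq = 1039.0476 − 1019.25 = 19.7976; wedge = 103.76 − 101.6813 = 2.0787.
DWL = ½ × 19.7976 × 2.0787 = 20.58.

20.58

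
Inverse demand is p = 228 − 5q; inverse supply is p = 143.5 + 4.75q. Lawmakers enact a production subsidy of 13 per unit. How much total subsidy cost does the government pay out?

Competitive equilibrium: 228 − 5q = 143.5 + 4.75q → q* = 8.6667, p* = 184.6667.
The subsidy lowers effective supply by 13: p = 130.5 + 4.75q.
New quantity: 228 − 5q = 130.5 + 4.75q → q' = 10.
Total subsidy cost = 13 × 10 = 130.

130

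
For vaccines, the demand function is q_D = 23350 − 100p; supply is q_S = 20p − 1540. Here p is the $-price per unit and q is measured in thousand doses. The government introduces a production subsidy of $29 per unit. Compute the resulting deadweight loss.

In inverse form: demand p = 233.5 − 0.01q, supply p = 77 + 0.05q.
Competitive equilibrium: 233.5 − 0.01q = 77 + 0.05q → q* = 2608.3333, p* = 207.4167.
The subsidy lowers effective supply by 29: p = 48 + 0.05q.
New quantity: 233.5 − 0.01q = 48 + 0.05q → q' = 3091.6667.
Overproduction Δq = 3091.6667 − 2608.3333 = 483.3334; wedge = subsidy = 29.
Welfare loss = ½ × 483.3334 × 29 = $7008.33 thousand.

$7008.33 thousand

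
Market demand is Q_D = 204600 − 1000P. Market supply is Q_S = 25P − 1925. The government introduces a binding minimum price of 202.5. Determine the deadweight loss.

21003.05

In inverse form: demand P = 204.6 − 0.001Q, supply P = 77 + 0.04Q.
Competitive equilibrium: 204.6 − 0.001Q = 77 + 0.04Q → Q* = 3112.1951, P* = 201.4878.
At the floor P = 202.5, quantity demanded = (204.6 − 202.5)/0.001 = 2100.
Sellers' marginal cost at Q' = 2100: 77 + 0.04·2100 = 161.
ΔQ = 3112.1951 − 2100 = 1012.1951; wedge = 202.5 − 161 = 41.5.
DWL = ½ × 1012.1951 × 41.5 = 21003.05.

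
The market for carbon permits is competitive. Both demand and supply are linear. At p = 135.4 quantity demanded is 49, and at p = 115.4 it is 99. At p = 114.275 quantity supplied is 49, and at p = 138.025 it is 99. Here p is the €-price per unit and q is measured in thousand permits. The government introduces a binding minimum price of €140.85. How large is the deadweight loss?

€624.05 thousand

Demand slope = (115.4 − 135.4)/(99 − 49) = −0.4, so p = 155 − 0.4q.
Supply slope = (138.025 − 114.275)/(99 − 49) = 0.475, so p = 91 + 0.475q.
Competitive equilibrium: 155 − 0.4q = 91 + 0.475q → q* = 73.14286, p* = 125.74286.
At the floor p = 140.85, quantity demanded = (155 − 140.85)/0.4 = 35.375.
Sellers' marginal cost at q' = 35.375: 91 + 0.475·35.375 = 107.80313.
Δq = 73.14286 − 35.375 = 37.76786; wedge = 140.85 − 107.80313 = 33.04687.
Deadweight loss = ½ × 37.76786 × 33.04687 = €624.05 thousand.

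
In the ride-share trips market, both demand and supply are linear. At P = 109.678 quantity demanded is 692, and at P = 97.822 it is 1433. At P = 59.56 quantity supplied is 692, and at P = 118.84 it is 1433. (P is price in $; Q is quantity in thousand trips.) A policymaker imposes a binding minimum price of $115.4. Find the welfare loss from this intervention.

Demand slope = (97.822 − 109.678)/(1433 − 692) = −0.016, so P = 120.75 − 0.016Q.
Supply slope = (118.84 − 59.56)/(1433 − 692) = 0.08, so P = 4.2 + 0.08Q.
Competitive equilibrium: 120.75 − 0.016Q = 4.2 + 0.08Q → Q* = 1214.0625, P* = 101.325.
At the floor P = 115.4, quantity demanded = (120.75 − 115.4)/0.016 = 334.375.
Sellers' marginal cost at Q' = 334.375: 4.2 + 0.08·334.375 = 30.95.
ΔQ = 1214.0625 − 334.375 = 879.6875; wedge = 115.4 − 30.95 = 84.45.
Deadweight loss = ½ × 879.6875 × 84.45 = $37144.80 thousand.

$37144.80 thousand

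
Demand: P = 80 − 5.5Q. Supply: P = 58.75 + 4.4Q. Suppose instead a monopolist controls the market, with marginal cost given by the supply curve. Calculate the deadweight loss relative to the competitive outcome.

2.91

Competitive equilibrium: 80 − 5.5Q = 58.75 + 4.4Q → Q* = 2.1465, P* = 68.1944.
Marginal revenue: MR = 80 − 11Q. Set MR = MC: 80 − 11Q = 58.75 + 4.4Q → Q_m = 1.3799.
Price P_m = 80 − 5.5·1.3799 = 72.4106; MC(Q_m) = 58.75 + 4.4·1.3799 = 64.8216.
Competitive Q* = 2.1465, so ΔQ = 0.7666; wedge = 72.4106 − 64.8216 = 7.589.
Deadweight loss = ½ × 0.7666 × 7.589 = 2.91.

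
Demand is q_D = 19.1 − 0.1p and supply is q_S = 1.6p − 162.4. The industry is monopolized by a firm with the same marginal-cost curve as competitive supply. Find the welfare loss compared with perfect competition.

88.61

In inverse form: demand p = 191 − 10q, supply p = 101.5 + 0.625q.
Competitive equilibrium: 191 − 10q = 101.5 + 0.625q → q* = 8.4235, p* = 106.7647.
Marginal revenue: MR = 191 − 20q. Set MR = MC: 191 − 20q = 101.5 + 0.625q → q_m = 4.3394.
Price p_m = 191 − 10·4.3394 = 147.606; MC(q_m) = 101.5 + 0.625·4.3394 = 104.2121.
Competitive q* = 8.4235, so Δq = 4.0841; wedge = 147.606 − 104.2121 = 43.3939.
The triangle = ½ × 4.0841 × 43.3939 = 88.61.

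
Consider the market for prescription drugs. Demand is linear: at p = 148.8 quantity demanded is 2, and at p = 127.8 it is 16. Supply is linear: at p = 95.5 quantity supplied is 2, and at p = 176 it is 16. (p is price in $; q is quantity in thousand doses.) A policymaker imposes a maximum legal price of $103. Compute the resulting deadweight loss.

$132.57 thousand

Demand slope = (127.8 − 148.8)/(16 − 2) = −1.5, so p = 151.8 − 1.5q.
Supply slope = (176 − 95.5)/(16 − 2) = 5.75, so p = 84 + 5.75q.
Competitive equilibrium: 151.8 − 1.5q = 84 + 5.75q → q* = 9.3517, p* = 137.7724.
At the ceiling p = 103, quantity supplied = (103 − 84)/5.75 = 3.3043.
Willingness to pay at q' = 3.3043: 151.8 − 1.5·3.3043 = 146.8436.
Δq = 9.3517 − 3.3043 = 6.0474; wedge = 146.8436 − 103 = 43.8436.
Welfare loss = ½ × 6.0474 × 43.8436 = $132.57 thousand.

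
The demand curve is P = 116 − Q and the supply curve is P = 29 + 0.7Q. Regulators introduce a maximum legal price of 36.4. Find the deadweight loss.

Competitive equilibrium: 116 − Q = 29 + 0.7Q → Q* = 51.17647, P* = 64.82353.
At the ceiling P = 36.4, quantity supplied = (36.4 − 29)/0.7 = 10.57143.
Willingness to pay at Q' = 10.57143: 116 − 1·10.57143 = 105.42857.
ΔQ = 51.17647 − 10.57143 = 40.60504; wedge = 105.42857 − 36.4 = 69.02857.
Deadweight loss = ½ × 40.60504 × 69.02857 = 1401.45.

1401.45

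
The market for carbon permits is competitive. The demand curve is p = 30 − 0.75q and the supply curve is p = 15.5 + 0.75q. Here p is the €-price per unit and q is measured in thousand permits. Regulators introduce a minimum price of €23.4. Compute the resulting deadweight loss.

Competitive equilibrium: 30 − 0.75q = 15.5 + 0.75q → q* = 9.6667, p* = 22.75.
At the floor p = 23.4, quantity demanded = (30 − 23.4)/0.75 = 8.8.
Sellers' marginal cost at q' = 8.8: 15.5 + 0.75·8.8 = 22.1.
Δq = 9.6667 − 8.8 = 0.8667; wedge = 23.4 − 22.1 = 1.3.
DWL = ½ × 0.8667 × 1.3 = €0.56 thousand.

€0.56 thousand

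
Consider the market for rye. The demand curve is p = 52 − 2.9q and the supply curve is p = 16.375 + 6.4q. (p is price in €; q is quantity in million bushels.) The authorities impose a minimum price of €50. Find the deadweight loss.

Competitive equilibrium: 52 − 2.9q = 16.375 + 6.4q → q* = 3.83065, p* = 40.89113.
At the floor p = 50, quantity demanded = (52 − 50)/2.9 = 0.68966.
Sellers' marginal cost at q' = 0.68966: 16.375 + 6.4·0.68966 = 20.78882.
Δq = 3.83065 − 0.68966 = 3.14099; wedge = 50 − 20.78882 = 29.21118.
Welfare loss = ½ × 3.14099 × 29.21118 = €45.88 million.

€45.88 million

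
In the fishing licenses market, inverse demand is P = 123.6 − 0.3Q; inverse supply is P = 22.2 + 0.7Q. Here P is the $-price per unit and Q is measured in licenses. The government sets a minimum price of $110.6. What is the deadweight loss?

$1685.87

Competitive equilibrium: 123.6 − 0.3Q = 22.2 + 0.7Q → Q* = 101.4, P* = 93.18.
At the floor P = 110.6, quantity demanded = (123.6 − 110.6)/0.3 = 43.3333.
Sellers' marginal cost at Q' = 43.3333: 22.2 + 0.7·43.3333 = 52.5333.
ΔQ = 101.4 − 43.3333 = 58.0667; wedge = 110.6 − 52.5333 = 58.0667.
Welfare loss = ½ × 58.0667 × 58.0667 = $1685.87.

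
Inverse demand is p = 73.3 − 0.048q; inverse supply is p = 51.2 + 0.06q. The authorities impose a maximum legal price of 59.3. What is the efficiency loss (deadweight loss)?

Competitive equilibrium: 73.3 − 0.048q = 51.2 + 0.06q → q* = 204.6296, p* = 63.4778.
At the ceiling p = 59.3, quantity supplied = (59.3 − 51.2)/0.06 = 135.
Willingness to pay at q' = 135: 73.3 − 0.048·135 = 66.82.
Δq = 204.6296 − 135 = 69.6296; wedge = 66.82 − 59.3 = 7.52.
Welfare loss = ½ × 69.6296 × 7.52 = 261.81.

261.81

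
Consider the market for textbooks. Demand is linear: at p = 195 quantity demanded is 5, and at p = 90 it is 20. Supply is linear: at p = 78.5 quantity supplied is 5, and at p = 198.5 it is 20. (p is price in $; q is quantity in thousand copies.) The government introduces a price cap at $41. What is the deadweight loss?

Demand slope = (90 − 195)/(20 − 5) = −7, so p = 230 − 7q.
Supply slope = (198.5 − 78.5)/(20 − 5) = 8, so p = 38.5 + 8q.
Competitive equilibrium: 230 − 7q = 38.5 + 8q → q* = 12.7667, p* = 140.6333.
At the ceiling p = 41, quantity supplied = (41 − 38.5)/8 = 0.3125.
Willingness to pay at q' = 0.3125: 230 − 7·0.3125 = 227.8125.
Δq = 12.7667 − 0.3125 = 12.4542; wedge = 227.8125 − 41 = 186.8125.
Deadweight loss = ½ × 12.4542 × 186.8125 = $1163.30 thousand.

$1163.30 thousand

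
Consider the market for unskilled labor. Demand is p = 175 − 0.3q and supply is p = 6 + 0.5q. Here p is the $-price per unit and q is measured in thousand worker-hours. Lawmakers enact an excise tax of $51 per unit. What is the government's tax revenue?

Competitive equilibrium: 175 − 0.3q = 6 + 0.5q → q* = 211.25, p* = 111.625.
With the tax, the buyer price exceeds the seller price by 51: (175 − 0.3q) − (6 + 0.5q) = 51 → q' = 147.5.
Tax revenue = 51 × 147.5 = $7522.50 thousand.

$7522.50 thousand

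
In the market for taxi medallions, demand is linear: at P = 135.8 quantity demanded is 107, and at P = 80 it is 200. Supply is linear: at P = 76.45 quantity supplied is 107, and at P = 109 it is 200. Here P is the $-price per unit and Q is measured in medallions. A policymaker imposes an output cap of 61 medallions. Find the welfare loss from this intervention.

Demand slope = (80 − 135.8)/(200 − 107) = −0.6, so P = 200 − 0.6Q.
Supply slope = (109 − 76.45)/(200 − 107) = 0.35, so P = 39 + 0.35Q.
Competitive equilibrium: 200 − 0.6Q = 39 + 0.35Q → Q* = 169.4737, P* = 98.3158.
At Q = 61: demand price = 200 − 0.6·61 = 163.4; supply price = 39 + 0.35·61 = 60.35.
ΔQ = 169.4737 − 61 = 108.4737; wedge = 163.4 − 60.35 = 103.05.
The triangle = ½ × 108.4737 × 103.05 = $5589.11.

$5589.11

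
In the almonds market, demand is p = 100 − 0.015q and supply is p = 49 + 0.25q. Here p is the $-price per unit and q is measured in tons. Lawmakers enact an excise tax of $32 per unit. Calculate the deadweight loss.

$1932.08

Competitive equilibrium: 100 − 0.015q = 49 + 0.25q → q* = 192.4528, p* = 97.1132.
With the tax, the buyer price exceeds the seller price by 32: (100 − 0.015q) − (49 + 0.25q) = 32 → q' = 71.6981.
Δq = 192.4528 − 71.6981 = 120.7547; the wedge equals the tax, 32.
Deadweight loss = ½ × 120.7547 × 32 = $1932.08.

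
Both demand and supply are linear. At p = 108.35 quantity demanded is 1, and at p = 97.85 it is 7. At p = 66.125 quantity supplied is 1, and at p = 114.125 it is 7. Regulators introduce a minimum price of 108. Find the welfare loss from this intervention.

Demand slope = (97.85 − 108.35)/(7 − 1) = −1.75, so p = 110.1 − 1.75q.
Supply slope = (114.125 − 66.125)/(7 − 1) = 8, so p = 58.125 + 8q.
Competitive equilibrium: 110.1 − 1.75q = 58.125 + 8q → q* = 5.3308, p* = 100.7712.
At the floor p = 108, quantity demanded = (110.1 − 108)/1.75 = 1.2.
Sellers' marginal cost at q' = 1.2: 58.125 + 8·1.2 = 67.725.
Δq = 5.3308 − 1.2 = 4.1308; wedge = 108 − 67.725 = 40.275.
Welfare loss = ½ × 4.1308 × 40.275 = 83.18.

83.18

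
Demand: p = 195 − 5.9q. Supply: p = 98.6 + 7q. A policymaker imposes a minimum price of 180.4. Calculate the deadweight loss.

161.14

Competitive equilibrium: 195 − 5.9q = 98.6 + 7q → q* = 7.4729, p* = 150.9101.
At the floor p = 180.4, quantity demanded = (195 − 180.4)/5.9 = 2.4746.
Sellers' marginal cost at q' = 2.4746: 98.6 + 7·2.4746 = 115.9222.
Δq = 7.4729 − 2.4746 = 4.9983; wedge = 180.4 − 115.9222 = 64.4778.
Deadweight loss = ½ × 4.9983 × 64.4778 = 161.14.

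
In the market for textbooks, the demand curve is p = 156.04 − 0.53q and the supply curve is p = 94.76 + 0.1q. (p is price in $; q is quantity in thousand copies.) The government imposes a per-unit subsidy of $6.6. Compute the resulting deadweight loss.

Competitive equilibrium: 156.04 − 0.53q = 94.76 + 0.1q → q* = 97.2698, p* = 104.487.
The subsidy lowers effective supply by 6.6: p = 88.16 + 0.1q.
New quantity: 156.04 − 0.53q = 88.16 + 0.1q → q' = 107.746.
Overproduction Δq = 107.746 − 97.2698 = 10.4762; wedge = subsidy = 6.6.
DWL = ½ × 10.4762 × 6.6 = $34.57 thousand.

$34.57 thousand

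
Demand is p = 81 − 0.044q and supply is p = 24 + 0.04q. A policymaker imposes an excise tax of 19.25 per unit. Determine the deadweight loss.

2205.73

Competitive equilibrium: 81 − 0.044q = 24 + 0.04q → q* = 678.5714, p* = 51.1429.
With the tax, the buyer price exceeds the seller price by 19.25: (81 − 0.044q) − (24 + 0.04q) = 19.25 → q' = 449.4048.
Δq = 678.5714 − 449.4048 = 229.1666; the wedge equals the tax, 19.25.
The triangle = ½ × 229.1666 × 19.25 = 2205.73.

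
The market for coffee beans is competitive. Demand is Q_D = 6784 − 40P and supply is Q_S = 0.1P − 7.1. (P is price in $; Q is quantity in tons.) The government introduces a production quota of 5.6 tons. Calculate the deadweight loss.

$89.92

In inverse form: demand P = 169.6 − 0.025Q, supply P = 71 + 10Q.
Competitive equilibrium: 169.6 − 0.025Q = 71 + 10Q → Q* = 9.8354, P* = 169.3541.
At Q = 5.6: demand price = 169.6 − 0.025·5.6 = 169.46; supply price = 71 + 10·5.6 = 127.
ΔQ = 9.8354 − 5.6 = 4.2354; wedge = 169.46 − 127 = 42.46.
DWL = ½ × 4.2354 × 42.46 = $89.92.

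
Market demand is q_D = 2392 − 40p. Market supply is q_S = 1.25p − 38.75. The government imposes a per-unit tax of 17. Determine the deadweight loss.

175.15

In inverse form: demand p = 59.8 − 0.025q, supply p = 31 + 0.8q.
Competitive equilibrium: 59.8 − 0.025q = 31 + 0.8q → q* = 34.9091, p* = 58.9273.
With the tax, the buyer price exceeds the seller price by 17: (59.8 − 0.025q) − (31 + 0.8q) = 17 → q' = 14.303.
Δq = 34.9091 − 14.303 = 20.6061; the wedge equals the tax, 17.
Welfare loss = ½ × 20.6061 × 17 = 175.15.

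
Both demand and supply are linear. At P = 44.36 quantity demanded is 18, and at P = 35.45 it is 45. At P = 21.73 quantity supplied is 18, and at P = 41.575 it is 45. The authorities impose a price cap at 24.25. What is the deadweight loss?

Demand slope = (35.45 − 44.36)/(45 − 18) = −0.33, so P = 50.3 − 0.33Q.
Supply slope = (41.575 − 21.73)/(45 − 18) = 0.735, so P = 8.5 + 0.735Q.
Competitive equilibrium: 50.3 − 0.33Q = 8.5 + 0.735Q → Q* = 39.2488, P* = 37.3479.
At the ceiling P = 24.25, quantity supplied = (24.25 − 8.5)/0.735 = 21.4286.
Willingness to pay at Q' = 21.4286: 50.3 − 0.33·21.4286 = 43.2286.
ΔQ = 39.2488 − 21.4286 = 17.8202; wedge = 43.2286 − 24.25 = 18.9786.
The triangle = ½ × 17.8202 × 18.9786 = 169.10.

169.10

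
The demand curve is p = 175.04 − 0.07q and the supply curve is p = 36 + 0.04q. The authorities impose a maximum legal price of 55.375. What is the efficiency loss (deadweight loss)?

Competitive equilibrium: 175.04 − 0.07q = 36 + 0.04q → q* = 1264, p* = 86.56.
At the ceiling p = 55.375, quantity supplied = (55.375 − 36)/0.04 = 484.375.
Willingness to pay at q' = 484.375: 175.04 − 0.07·484.375 = 141.13375.
Δq = 1264 − 484.375 = 779.625; wedge = 141.13375 − 55.375 = 85.75875.
Deadweight loss = ½ × 779.625 × 85.75875 = 33429.83.

33429.83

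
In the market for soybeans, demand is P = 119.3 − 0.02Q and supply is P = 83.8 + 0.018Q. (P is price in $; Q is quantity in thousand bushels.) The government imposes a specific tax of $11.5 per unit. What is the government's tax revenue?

$7263.16 thousand

Competitive equilibrium: 119.3 − 0.02Q = 83.8 + 0.018Q → Q* = 934.2105, P* = 100.6158.
With the tax, the buyer price exceeds the seller price by 11.5: (119.3 − 0.02Q) − (83.8 + 0.018Q) = 11.5 → Q' = 631.5789.
Tax revenue = 11.5 × 631.5789 = $7263.16 thousand.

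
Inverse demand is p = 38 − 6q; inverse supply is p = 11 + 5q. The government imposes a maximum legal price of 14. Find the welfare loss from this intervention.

18.92

Competitive equilibrium: 38 − 6q = 11 + 5q → q* = 2.4545, p* = 23.2727.
At the ceiling p = 14, quantity supplied = (14 − 11)/5 = 0.6.
Willingness to pay at q' = 0.6: 38 − 6·0.6 = 34.4.
Δq = 2.4545 − 0.6 = 1.8545; wedge = 34.4 − 14 = 20.4.
DWL = ½ × 1.8545 × 20.4 = 18.92.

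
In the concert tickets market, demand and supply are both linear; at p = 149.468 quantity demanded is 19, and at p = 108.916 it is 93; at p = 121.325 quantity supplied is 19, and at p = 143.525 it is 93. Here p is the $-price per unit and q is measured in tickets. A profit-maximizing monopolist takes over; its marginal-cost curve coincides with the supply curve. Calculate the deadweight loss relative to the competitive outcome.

$177.95

Demand slope = (108.916 − 149.468)/(93 − 19) = −0.548, so p = 159.88 − 0.548q.
Supply slope = (143.525 − 121.325)/(93 − 19) = 0.3, so p = 115.625 + 0.3q.
Competitive equilibrium: 159.88 − 0.548q = 115.625 + 0.3q → q* = 52.1875, p* = 131.2813.
Marginal revenue: MR = 159.88 − 1.096q. Set MR = MC: 159.88 − 1.096q = 115.625 + 0.3q → q_m = 31.7013.
Price p_m = 159.88 − 0.548·31.7013 = 142.5077; MC(q_m) = 115.625 + 0.3·31.7013 = 125.1354.
Competitive q* = 52.1875, so Δq = 20.4862; wedge = 142.5077 − 125.1354 = 17.3723.
Welfare loss = ½ × 20.4862 × 17.3723 = $177.95.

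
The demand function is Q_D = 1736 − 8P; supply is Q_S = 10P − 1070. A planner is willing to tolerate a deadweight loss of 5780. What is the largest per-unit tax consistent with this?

51

In inverse form: demand P = 217 − 0.125Q, supply P = 107 + 0.1Q.
Competitive equilibrium: 217 − 0.125Q = 107 + 0.1Q → Q* = 488.8889, P* = 155.8889.
A tax t gives ΔQ = t/0.225 and wedge t, so DWL = t²/0.45.
t²/0.45 = 5780 → t² = 2601 → t = 51.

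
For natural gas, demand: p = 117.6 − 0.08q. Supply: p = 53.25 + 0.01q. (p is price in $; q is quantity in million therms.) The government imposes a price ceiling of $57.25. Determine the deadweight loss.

$4465.125 million

Competitive equilibrium: 117.6 − 0.08q = 53.25 + 0.01q → q* = 715, p* = 60.4.
At the ceiling p = 57.25, quantity supplied = (57.25 − 53.25)/0.01 = 400.
Willingness to pay at q' = 400: 117.6 − 0.08·400 = 85.6.
Δq = 715 − 400 = 315; wedge = 85.6 − 57.25 = 28.35.
Deadweight loss = ½ × 315 × 28.35 = $4465.125 million.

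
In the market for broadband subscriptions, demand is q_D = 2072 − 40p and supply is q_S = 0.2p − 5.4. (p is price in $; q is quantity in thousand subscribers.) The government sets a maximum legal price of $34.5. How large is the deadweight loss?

In inverse form: demand p = 51.8 − 0.025q, supply p = 27 + 5q.
Competitive equilibrium: 51.8 − 0.025q = 27 + 5q → q* = 4.9353, p* = 51.6766.
At the ceiling p = 34.5, quantity supplied = (34.5 − 27)/5 = 1.5.
Willingness to pay at q' = 1.5: 51.8 − 0.025·1.5 = 51.7625.
Δq = 4.9353 − 1.5 = 3.4353; wedge = 51.7625 − 34.5 = 17.2625.
DWL = ½ × 3.4353 × 17.2625 = $29.65 thousand.

$29.65 thousand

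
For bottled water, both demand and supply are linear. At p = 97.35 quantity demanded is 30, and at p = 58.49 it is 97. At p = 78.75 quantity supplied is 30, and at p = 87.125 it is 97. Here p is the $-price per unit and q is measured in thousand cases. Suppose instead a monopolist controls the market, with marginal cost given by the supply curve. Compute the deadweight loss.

$228.30 thousand

Demand slope = (58.49 − 97.35)/(97 − 30) = −0.58, so p = 114.75 − 0.58q.
Supply slope = (87.125 − 78.75)/(97 − 30) = 0.125, so p = 75 + 0.125q.
Competitive equilibrium: 114.75 − 0.58q = 75 + 0.125q → q* = 56.383, p* = 82.0479.
Marginal revenue: MR = 114.75 − 1.16q. Set MR = MC: 114.75 − 1.16q = 75 + 0.125q → q_m = 30.9339.
Price p_m = 114.75 − 0.58·30.9339 = 96.8083; MC(q_m) = 75 + 0.125·30.9339 = 78.8667.
Competitive q* = 56.383, so Δq = 25.4491; wedge = 96.8083 − 78.8667 = 17.9416.
The triangle = ½ × 25.4491 × 17.9416 = $228.30 thousand.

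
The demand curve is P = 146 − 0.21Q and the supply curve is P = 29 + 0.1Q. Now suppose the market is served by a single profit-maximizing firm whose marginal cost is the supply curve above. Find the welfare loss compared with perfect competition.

3600.91

Competitive equilibrium: 146 − 0.21Q = 29 + 0.1Q → Q* = 377.4194, P* = 66.7419.
Marginal revenue: MR = 146 − 0.42Q. Set MR = MC: 146 − 0.42Q = 29 + 0.1Q → Q_m = 225.
Price P_m = 146 − 0.21·225 = 98.75; MC(Q_m) = 29 + 0.1·225 = 51.5.
Competitive Q* = 377.4194, so ΔQ = 152.4194; wedge = 98.75 − 51.5 = 47.25.
Deadweight loss = ½ × 152.4194 × 47.25 = 3600.91.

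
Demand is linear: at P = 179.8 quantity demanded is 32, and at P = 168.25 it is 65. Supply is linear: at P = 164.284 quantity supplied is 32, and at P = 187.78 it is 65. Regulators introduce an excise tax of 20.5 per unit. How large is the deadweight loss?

197.86

Demand slope = (168.25 − 179.8)/(65 − 32) = −0.35, so P = 191 − 0.35Q.
Supply slope = (187.78 − 164.284)/(65 − 32) = 0.712, so P = 141.5 + 0.712Q.
Competitive equilibrium: 191 − 0.35Q = 141.5 + 0.712Q → Q* = 46.6102, P* = 174.6864.
With the tax, the buyer price exceeds the seller price by 20.5: (191 − 0.35Q) − (141.5 + 0.712Q) = 20.5 → Q' = 27.307.
ΔQ = 46.6102 − 27.307 = 19.3032; the wedge equals the tax, 20.5.
Deadweight loss = ½ × 19.3032 × 20.5 = 197.86.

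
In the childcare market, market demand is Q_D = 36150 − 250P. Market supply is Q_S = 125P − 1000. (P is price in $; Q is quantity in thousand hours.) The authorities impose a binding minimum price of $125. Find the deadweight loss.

In inverse form: demand P = 144.6 − 0.004Q, supply P = 8 + 0.008Q.
Competitive equilibrium: 144.6 − 0.004Q = 8 + 0.008Q → Q* = 11383.3333, P* = 99.0667.
At the floor P = 125, quantity demanded = (144.6 − 125)/0.004 = 4900.
Sellers' marginal cost at Q' = 4900: 8 + 0.008·4900 = 47.2.
ΔQ = 11383.3333 − 4900 = 6483.3333; wedge = 125 − 47.2 = 77.8.
Welfare loss = ½ × 6483.3333 × 77.8 = $252201.67 thousand.

$252201.67 thousand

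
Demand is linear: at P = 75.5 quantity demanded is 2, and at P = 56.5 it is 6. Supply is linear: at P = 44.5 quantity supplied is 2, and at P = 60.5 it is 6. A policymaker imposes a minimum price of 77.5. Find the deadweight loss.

Demand slope = (56.5 − 75.5)/(6 − 2) = −4.75, so P = 85 − 4.75Q.
Supply slope = (60.5 − 44.5)/(6 − 2) = 4, so P = 36.5 + 4Q.
Competitive equilibrium: 85 − 4.75Q = 36.5 + 4Q → Q* = 5.5429, P* = 58.6714.
At the floor P = 77.5, quantity demanded = (85 − 77.5)/4.75 = 1.5789.
Sellers' marginal cost at Q' = 1.5789: 36.5 + 4·1.5789 = 42.8156.
ΔQ = 5.5429 − 1.5789 = 3.964; wedge = 77.5 − 42.8156 = 34.6844.
DWL = ½ × 3.964 × 34.6844 = 68.74.

68.74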